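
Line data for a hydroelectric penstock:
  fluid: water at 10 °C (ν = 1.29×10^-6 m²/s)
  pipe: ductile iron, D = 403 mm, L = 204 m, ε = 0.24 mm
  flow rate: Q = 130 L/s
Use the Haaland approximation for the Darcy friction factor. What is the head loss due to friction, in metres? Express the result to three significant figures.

h_f ≈ 0.497 m

V = 4Q/(πD²) = 4·0.130/(π·0.403²) = 1.019 m/s
Re = VD/ν = 1.019·0.403/1.29×10^-6 = 3.18×10^5 → turbulent
ε/D = 0.24/403 = 5.96×10^-4
Haaland: f = 0.01854
h_f = f(L/D)V²/(2g) = 0.01854·(204/0.403)·1.019²/(2·9.81) = 0.4970 m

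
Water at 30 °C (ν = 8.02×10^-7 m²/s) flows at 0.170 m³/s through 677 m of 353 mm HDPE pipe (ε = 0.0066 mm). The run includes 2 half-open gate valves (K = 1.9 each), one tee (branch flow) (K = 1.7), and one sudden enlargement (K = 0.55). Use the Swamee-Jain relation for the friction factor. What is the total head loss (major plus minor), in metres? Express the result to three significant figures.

V = 4Q/(πD²) = 1.737 m/s; V²/2g = 0.1538 m
Re = 7.65×10^5, ε/D = 1.87×10^-5 → f = 0.01253 (Swamee-Jain)
Major: h_f = f(L/D)·V²/2g = 0.01253·1918·0.1538 = 3.696 m
Minor: ΣK = 6.05; h_m = ΣK·V²/2g = 0.9304 m
Total H_L = 3.696 + 0.9304 = 4.626 m

H_L ≈ 4.63 m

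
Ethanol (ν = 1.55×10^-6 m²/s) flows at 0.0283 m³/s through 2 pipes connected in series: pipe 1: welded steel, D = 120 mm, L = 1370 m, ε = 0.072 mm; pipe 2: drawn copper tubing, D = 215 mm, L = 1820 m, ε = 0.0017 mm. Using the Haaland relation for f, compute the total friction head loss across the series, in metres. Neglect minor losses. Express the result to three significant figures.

H ≈ 74.5 m

Pipe 1: V = 2.502 m/s, Re = 1.94×10^5, ε/D = 6.00×10^-4, f = 0.01919, h_1 = f(L/D)V²/2g = 69.93 m
Pipe 2: V = 0.7795 m/s, Re = 1.08×10^5, ε/D = 7.91×10^-6, f = 0.01757, h_2 = f(L/D)V²/2g = 4.605 m
Series → Q common, losses add: H = Σh = 74.54 m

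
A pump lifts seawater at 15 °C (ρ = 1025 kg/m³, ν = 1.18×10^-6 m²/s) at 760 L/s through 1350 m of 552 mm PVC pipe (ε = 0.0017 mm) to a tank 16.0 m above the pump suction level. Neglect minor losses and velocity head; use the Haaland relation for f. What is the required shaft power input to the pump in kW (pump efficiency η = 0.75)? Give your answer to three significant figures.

P_shaft ≈ 303 kW

V = 4Q/(πD²) = 3.176 m/s; Re = 1.49×10^6; ε/D = 3.08×10^-6; f = 0.01092
h_f = f(L/D)V²/2g = 13.73 m
Total head H = z + h_f = 16.0 + 13.73 = 29.73 m
P_hyd = ρgQH = 1025·9.81·0.760·29.73 = 227.2 kW
P_shaft = P_hyd/η = 227.2/0.75 = 302.9 kW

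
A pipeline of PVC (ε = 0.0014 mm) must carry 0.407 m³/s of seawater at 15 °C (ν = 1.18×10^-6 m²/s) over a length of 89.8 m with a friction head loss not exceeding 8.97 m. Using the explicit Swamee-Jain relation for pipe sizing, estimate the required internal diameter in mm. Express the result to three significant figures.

Swamee-Jain (Type III): D = 0.66·[ε^1.25·(LQ²/(gh_f))^4.75 + ν·Q^9.4·(L/(gh_f))^5.2]^0.04
LQ²/(gh_f) = 0.1690; L/(gh_f) = 1.021
Term 1 = ε^1.25·(…)^4.75 = 1.04×10^-11; Term 2 = ν·Q^9.4·(…)^5.2 = 2.80×10^-10
D = 0.66·(1.04×10^-11 + 2.80×10^-10)^0.04 = 0.2742 m = 274 mm
Check: V = 6.89 m/s, Re = 1.60×10^6, f = 0.01091, h_f = 8.65 m ≈ 8.97 m ✓

D ≈ 274 mm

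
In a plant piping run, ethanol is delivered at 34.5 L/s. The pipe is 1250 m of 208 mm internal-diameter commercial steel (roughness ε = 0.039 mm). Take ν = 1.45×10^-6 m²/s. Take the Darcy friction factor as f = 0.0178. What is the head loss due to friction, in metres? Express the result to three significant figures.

V = 4Q/(πD²) = 4·0.0345/(π·0.208²) = 1.015 m/s
h_f = f(L/D)V²/(2g) = 0.01780·(1250/0.208)·1.015²/(2·9.81) = 5.620 m

h_f ≈ 5.62 m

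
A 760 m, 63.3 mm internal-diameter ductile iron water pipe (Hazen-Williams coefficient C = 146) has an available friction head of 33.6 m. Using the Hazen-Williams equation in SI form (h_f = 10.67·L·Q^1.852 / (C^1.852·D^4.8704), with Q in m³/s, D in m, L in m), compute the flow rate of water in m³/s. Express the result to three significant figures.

Rearranging: Q = [h_f·C^1.852·D^4.8704 / (10.67·L)]^(1/1.852)
Q = [33.6·146^1.852·0.0633^4.8704 / (10.67·760)]^0.540 = 0.005318 m³/s

Q ≈ 0.00532 m³/s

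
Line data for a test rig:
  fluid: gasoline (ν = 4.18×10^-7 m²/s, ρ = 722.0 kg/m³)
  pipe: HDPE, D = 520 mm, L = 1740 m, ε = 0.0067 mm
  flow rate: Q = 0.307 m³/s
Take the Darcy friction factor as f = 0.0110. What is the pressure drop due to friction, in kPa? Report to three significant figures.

Δp ≈ 27.8 kPa

V = 4Q/(πD²) = 4·0.307/(π·0.520²) = 1.446 m/s
h_f = f(L/D)V²/(2g) = 0.01100·(1740/0.520)·1.446²/(2·9.81) = 3.920 m
Δp = ρg·h_f = 722.0·9.81·3.920 = 27.77 kPa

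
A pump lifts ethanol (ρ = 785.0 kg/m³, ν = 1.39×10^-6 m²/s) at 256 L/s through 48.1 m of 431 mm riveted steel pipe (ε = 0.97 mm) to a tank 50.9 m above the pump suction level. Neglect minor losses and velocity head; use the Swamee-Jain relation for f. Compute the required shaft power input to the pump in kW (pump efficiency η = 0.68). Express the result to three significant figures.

P_shaft ≈ 149 kW

V = 4Q/(πD²) = 1.755 m/s; Re = 5.44×10^5; ε/D = 0.00225; f = 0.02459
h_f = f(L/D)V²/2g = 0.4306 m
Total head H = z + h_f = 50.9 + 0.4306 = 51.33 m
P_hyd = ρgQH = 785.0·9.81·0.256·51.33 = 101.2 kW
P_shaft = P_hyd/η = 101.2/0.68 = 148.8 kW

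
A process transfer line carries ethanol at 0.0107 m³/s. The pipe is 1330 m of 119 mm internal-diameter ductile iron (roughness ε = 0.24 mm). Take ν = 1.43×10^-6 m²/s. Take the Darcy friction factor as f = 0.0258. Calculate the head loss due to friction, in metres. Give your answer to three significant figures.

V = 4Q/(πD²) = 4·0.0107/(π·0.119²) = 0.9621 m/s
h_f = f(L/D)V²/(2g) = 0.02580·(1330/0.119)·0.9621²/(2·9.81) = 13.60 m

h_f ≈ 13.6 m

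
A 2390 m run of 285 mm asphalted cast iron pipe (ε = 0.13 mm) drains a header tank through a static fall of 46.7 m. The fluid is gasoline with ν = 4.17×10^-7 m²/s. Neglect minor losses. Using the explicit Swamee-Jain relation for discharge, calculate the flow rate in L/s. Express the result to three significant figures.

Swamee-Jain (Type II): Q = -0.965·√(gD⁵h_f/L)·ln[ε/(3.7D) + √(3.17ν²L/(gD³h_f))]
√(gD⁵h_f/L) = √(9.81·0.285⁵·46.7/2390) = 0.01898
ε/(3.7D) = 1.23×10^-4; √(3.17ν²L/(gD³h_f)) = 1.11×10^-5
Q = -0.965·0.01898·ln(1.344×10^-4) = 0.1633 m³/s
Check: V = 2.56 m/s, Re = 1.75×10^6, f = 0.01675, h_f = 46.9 m ≈ 46.7 m ✓

Q ≈ 163 L/s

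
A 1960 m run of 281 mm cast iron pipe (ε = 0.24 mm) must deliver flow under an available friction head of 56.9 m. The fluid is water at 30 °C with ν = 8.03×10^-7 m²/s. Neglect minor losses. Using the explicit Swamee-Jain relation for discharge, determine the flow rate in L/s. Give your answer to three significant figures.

Swamee-Jain (Type II): Q = -0.965·√(gD⁵h_f/L)·ln[ε/(3.7D) + √(3.17ν²L/(gD³h_f))]
√(gD⁵h_f/L) = √(9.81·0.281⁵·56.9/1960) = 0.02234
ε/(3.7D) = 2.31×10^-4; √(3.17ν²L/(gD³h_f)) = 1.80×10^-5
Q = -0.965·0.02234·ln(2.488×10^-4) = 0.1789 m³/s
Check: V = 2.88 m/s, Re = 1.01×10^6, f = 0.01933, h_f = 57.2 m ≈ 56.9 m ✓

Q ≈ 179 L/s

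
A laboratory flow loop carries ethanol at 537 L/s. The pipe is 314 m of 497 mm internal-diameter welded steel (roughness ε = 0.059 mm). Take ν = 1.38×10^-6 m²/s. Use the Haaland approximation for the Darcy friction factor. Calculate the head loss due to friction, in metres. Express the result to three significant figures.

V = 4Q/(πD²) = 4·0.537/(π·0.497²) = 2.768 m/s
Re = VD/ν = 2.768·0.497/1.38×10^-6 = 9.97×10^5 → turbulent
ε/D = 0.059/497 = 1.19×10^-4
Haaland: f = 0.01360
h_f = f(L/D)V²/(2g) = 0.01360·(314/0.497)·2.768²/(2·9.81) = 3.355 m

h_f ≈ 3.35 m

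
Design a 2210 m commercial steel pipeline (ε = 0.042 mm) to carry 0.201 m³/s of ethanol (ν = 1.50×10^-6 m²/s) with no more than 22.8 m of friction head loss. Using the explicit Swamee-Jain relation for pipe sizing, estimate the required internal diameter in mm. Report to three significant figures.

D ≈ 347 mm

Swamee-Jain (Type III): D = 0.66·[ε^1.25·(LQ²/(gh_f))^4.75 + ν·Q^9.4·(L/(gh_f))^5.2]^0.04
LQ²/(gh_f) = 0.3992; L/(gh_f) = 9.881
Term 1 = ε^1.25·(…)^4.75 = 4.31×10^-8; Term 2 = ν·Q^9.4·(…)^5.2 = 6.30×10^-8
D = 0.66·(4.31×10^-8 + 6.30×10^-8)^0.04 = 0.3472 m = 347 mm
Check: V = 2.12 m/s, Re = 4.91×10^5, f = 0.01473, h_f = 21.5 m ≈ 22.8 m ✓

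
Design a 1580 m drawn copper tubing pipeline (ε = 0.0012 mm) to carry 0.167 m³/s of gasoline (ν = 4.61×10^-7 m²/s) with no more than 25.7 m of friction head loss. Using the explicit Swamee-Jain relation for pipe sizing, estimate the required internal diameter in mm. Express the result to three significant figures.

D ≈ 276 mm

Swamee-Jain (Type III): D = 0.66·[ε^1.25·(LQ²/(gh_f))^4.75 + ν·Q^9.4·(L/(gh_f))^5.2]^0.04
LQ²/(gh_f) = 0.1748; L/(gh_f) = 6.267
Term 1 = ε^1.25·(…)^4.75 = 1.00×10^-11; Term 2 = ν·Q^9.4·(…)^5.2 = 3.18×10^-10
D = 0.66·(1.00×10^-11 + 3.18×10^-10)^0.04 = 0.2755 m = 276 mm
Check: V = 2.80 m/s, Re = 1.67×10^6, f = 0.01081, h_f = 24.8 m ≈ 25.7 m ✓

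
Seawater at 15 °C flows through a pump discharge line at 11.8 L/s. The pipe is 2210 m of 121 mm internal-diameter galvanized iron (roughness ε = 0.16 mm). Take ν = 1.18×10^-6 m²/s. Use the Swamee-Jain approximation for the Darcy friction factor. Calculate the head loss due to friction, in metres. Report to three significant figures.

V = 4Q/(πD²) = 4·0.0118/(π·0.121²) = 1.026 m/s
Re = VD/ν = 1.026·0.121/1.18×10^-6 = 1.05×10^5 → turbulent
ε/D = 0.16/121 = 0.00132
Swamee-Jain: f = 0.02331
h_f = f(L/D)V²/(2g) = 0.02331·(2210/0.121)·1.026²/(2·9.81) = 22.85 m

h_f ≈ 22.8 m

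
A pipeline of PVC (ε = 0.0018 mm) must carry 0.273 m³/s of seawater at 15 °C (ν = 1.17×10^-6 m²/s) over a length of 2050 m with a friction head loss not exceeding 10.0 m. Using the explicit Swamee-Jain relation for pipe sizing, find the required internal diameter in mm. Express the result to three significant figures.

D ≈ 442 mm

Swamee-Jain (Type III): D = 0.66·[ε^1.25·(LQ²/(gh_f))^4.75 + ν·Q^9.4·(L/(gh_f))^5.2]^0.04
LQ²/(gh_f) = 1.557; L/(gh_f) = 20.90
Term 1 = ε^1.25·(…)^4.75 = 5.41×10^-7; Term 2 = ν·Q^9.4·(…)^5.2 = 4.29×10^-5
D = 0.66·(5.41×10^-7 + 4.29×10^-5)^0.04 = 0.4416 m = 442 mm
Check: V = 1.78 m/s, Re = 6.73×10^5, f = 0.01250, h_f = 9.39 m ≈ 10.0 m ✓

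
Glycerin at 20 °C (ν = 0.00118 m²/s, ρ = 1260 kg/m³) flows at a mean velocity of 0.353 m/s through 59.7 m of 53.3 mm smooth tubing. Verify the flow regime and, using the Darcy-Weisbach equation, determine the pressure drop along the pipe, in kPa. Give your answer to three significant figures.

Δp ≈ 353 kPa

Re = VD/ν = 0.353·0.05330/0.00118 = 15.9 → laminar (Re < 2300)
f = 64/Re = 4.014
h_f = f(L/D)V²/(2g) = 4.014·(59.7/0.05330)·0.353²/(2·9.81) = 28.55 m
Δp = ρg·h_f = 1260·9.81·28.55 = 352.9 kPa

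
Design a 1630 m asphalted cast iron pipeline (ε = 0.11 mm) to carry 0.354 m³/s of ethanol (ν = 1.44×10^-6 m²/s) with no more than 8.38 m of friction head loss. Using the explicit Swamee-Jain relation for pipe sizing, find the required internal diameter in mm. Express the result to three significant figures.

Swamee-Jain (Type III): D = 0.66·[ε^1.25·(LQ²/(gh_f))^4.75 + ν·Q^9.4·(L/(gh_f))^5.2]^0.04
LQ²/(gh_f) = 2.485; L/(gh_f) = 19.83
Term 1 = ε^1.25·(…)^4.75 = 8.50×10^-4; Term 2 = ν·Q^9.4·(…)^5.2 = 4.62×10^-4
D = 0.66·(8.50×10^-4 + 4.62×10^-4)^0.04 = 0.5061 m = 506 mm
Check: V = 1.76 m/s, Re = 6.18×10^5, f = 0.01542, h_f = 7.83 m ≈ 8.38 m ✓

D ≈ 506 mm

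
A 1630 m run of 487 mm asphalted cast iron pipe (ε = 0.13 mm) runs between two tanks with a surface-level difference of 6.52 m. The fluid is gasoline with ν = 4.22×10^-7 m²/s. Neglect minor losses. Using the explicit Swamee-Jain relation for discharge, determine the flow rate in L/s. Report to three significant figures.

Swamee-Jain (Type II): Q = -0.965·√(gD⁵h_f/L)·ln[ε/(3.7D) + √(3.17ν²L/(gD³h_f))]
√(gD⁵h_f/L) = √(9.81·0.487⁵·6.52/1630) = 0.03279
ε/(3.7D) = 7.21×10^-5; √(3.17ν²L/(gD³h_f)) = 1.12×10^-5
Q = -0.965·0.03279·ln(8.331×10^-5) = 0.2972 m³/s
Check: V = 1.60 m/s, Re = 1.84×10^6, f = 0.01510, h_f = 6.56 m ≈ 6.52 m ✓

Q ≈ 297 L/s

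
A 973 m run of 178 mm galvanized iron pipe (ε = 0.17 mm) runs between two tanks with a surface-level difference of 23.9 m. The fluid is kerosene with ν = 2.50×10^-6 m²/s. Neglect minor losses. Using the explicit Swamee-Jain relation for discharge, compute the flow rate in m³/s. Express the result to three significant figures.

Swamee-Jain (Type II): Q = -0.965·√(gD⁵h_f/L)·ln[ε/(3.7D) + √(3.17ν²L/(gD³h_f))]
√(gD⁵h_f/L) = √(9.81·0.178⁵·23.9/973) = 0.006562
ε/(3.7D) = 2.58×10^-4; √(3.17ν²L/(gD³h_f)) = 1.21×10^-4
Q = -0.965·0.006562·ln(3.789×10^-4) = 0.04989 m³/s
Check: V = 2.00 m/s, Re = 1.43×10^5, f = 0.02151, h_f = 24.1 m ≈ 23.9 m ✓

Q ≈ 0.0499 m³/s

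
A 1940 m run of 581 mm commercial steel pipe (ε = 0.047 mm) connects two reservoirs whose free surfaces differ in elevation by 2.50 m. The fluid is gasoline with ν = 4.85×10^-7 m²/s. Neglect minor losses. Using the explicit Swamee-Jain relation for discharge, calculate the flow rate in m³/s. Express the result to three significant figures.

Swamee-Jain (Type II): Q = -0.965·√(gD⁵h_f/L)·ln[ε/(3.7D) + √(3.17ν²L/(gD³h_f))]
√(gD⁵h_f/L) = √(9.81·0.581⁵·2.50/1940) = 0.02893
ε/(3.7D) = 2.19×10^-5; √(3.17ν²L/(gD³h_f)) = 1.73×10^-5
Q = -0.965·0.02893·ln(3.921×10^-5) = 0.2833 m³/s
Check: V = 1.07 m/s, Re = 1.28×10^6, f = 0.01294, h_f = 2.51 m ≈ 2.50 m ✓

Q ≈ 0.283 m³/s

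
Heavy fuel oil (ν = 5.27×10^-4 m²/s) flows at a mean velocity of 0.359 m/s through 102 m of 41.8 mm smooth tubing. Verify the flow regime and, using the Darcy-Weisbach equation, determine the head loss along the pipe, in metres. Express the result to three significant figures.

Re = VD/ν = 0.359·0.04180/5.27×10^-4 = 28.5 → laminar (Re < 2300)
f = 64/Re = 2.248
h_f = f(L/D)V²/(2g) = 2.248·(102/0.04180)·0.359²/(2·9.81) = 36.03 m

h_f ≈ 36.0 m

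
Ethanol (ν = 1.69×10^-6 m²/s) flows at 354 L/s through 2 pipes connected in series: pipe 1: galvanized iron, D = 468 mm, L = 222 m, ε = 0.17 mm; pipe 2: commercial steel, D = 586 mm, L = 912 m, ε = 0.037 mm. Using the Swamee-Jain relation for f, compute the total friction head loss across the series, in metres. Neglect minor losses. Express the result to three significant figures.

H ≈ 3.65 m

Pipe 1: V = 2.058 m/s, Re = 5.70×10^5, ε/D = 3.63×10^-4, f = 0.01673, h_1 = f(L/D)V²/2g = 1.712 m
Pipe 2: V = 1.313 m/s, Re = 4.55×10^5, ε/D = 6.31×10^-5, f = 0.01419, h_2 = f(L/D)V²/2g = 1.939 m
Series → Q common, losses add: H = Σh = 3.652 m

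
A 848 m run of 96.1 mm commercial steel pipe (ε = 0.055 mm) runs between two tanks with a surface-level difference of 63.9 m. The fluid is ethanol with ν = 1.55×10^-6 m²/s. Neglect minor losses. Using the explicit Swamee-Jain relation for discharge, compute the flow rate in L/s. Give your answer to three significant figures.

Q ≈ 19.6 L/s

Swamee-Jain (Type II): Q = -0.965·√(gD⁵h_f/L)·ln[ε/(3.7D) + √(3.17ν²L/(gD³h_f))]
√(gD⁵h_f/L) = √(9.81·0.0961⁵·63.9/848) = 0.002461
ε/(3.7D) = 1.55×10^-4; √(3.17ν²L/(gD³h_f)) = 1.08×10^-4
Q = -0.965·0.002461·ln(2.624×10^-4) = 0.01959 m³/s
Check: V = 2.70 m/s, Re = 1.67×10^5, f = 0.01961, h_f = 64.3 m ≈ 63.9 m ✓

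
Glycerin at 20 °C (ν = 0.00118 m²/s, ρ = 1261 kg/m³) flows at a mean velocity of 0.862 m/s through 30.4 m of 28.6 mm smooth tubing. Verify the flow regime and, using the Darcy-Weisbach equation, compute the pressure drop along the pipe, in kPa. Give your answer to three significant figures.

Re = VD/ν = 0.862·0.02860/0.00118 = 20.9 → laminar (Re < 2300)
f = 64/Re = 3.063
h_f = f(L/D)V²/(2g) = 3.063·(30.4/0.02860)·0.862²/(2·9.81) = 123.3 m
Δp = ρg·h_f = 1261·9.81·123.3 = 1525 kPa

Δp ≈ 1530 kPa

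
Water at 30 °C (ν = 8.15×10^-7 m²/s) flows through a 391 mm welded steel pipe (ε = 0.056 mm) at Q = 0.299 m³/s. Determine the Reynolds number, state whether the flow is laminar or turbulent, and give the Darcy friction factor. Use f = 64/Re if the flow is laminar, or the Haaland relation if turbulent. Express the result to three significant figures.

V = 4Q/(πD²) = 2.490 m/s
Re = VD/ν = 2.490·0.391/8.15×10^-7 = 1.19×10^6
Re > 4000 → turbulent; ε/D = 1.43×10^-4
Haaland: f = 0.01377

Re ≈ 1.19×10^6; turbulent; f ≈ 0.0138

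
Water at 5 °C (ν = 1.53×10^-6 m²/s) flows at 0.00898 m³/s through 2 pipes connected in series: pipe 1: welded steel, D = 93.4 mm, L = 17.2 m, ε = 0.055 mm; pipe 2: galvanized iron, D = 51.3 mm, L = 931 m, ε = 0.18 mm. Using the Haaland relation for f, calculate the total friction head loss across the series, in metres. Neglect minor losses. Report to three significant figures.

Pipe 1: V = 1.311 m/s, Re = 8.00×10^4, ε/D = 5.89×10^-4, f = 0.02101, h_1 = f(L/D)V²/2g = 0.3388 m
Pipe 2: V = 4.345 m/s, Re = 1.46×10^5, ε/D = 0.00351, f = 0.02815, h_2 = f(L/D)V²/2g = 491.5 m
Series → Q common, losses add: H = Σh = 491.8 m

H ≈ 492 m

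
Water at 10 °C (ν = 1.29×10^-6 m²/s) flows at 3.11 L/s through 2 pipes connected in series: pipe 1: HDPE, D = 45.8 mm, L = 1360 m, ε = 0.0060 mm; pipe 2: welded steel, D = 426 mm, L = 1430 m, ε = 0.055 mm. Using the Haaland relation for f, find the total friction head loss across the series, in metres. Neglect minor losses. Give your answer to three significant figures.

Pipe 1: V = 1.888 m/s, Re = 6.70×10^4, ε/D = 1.31×10^-4, f = 0.01987, h_1 = f(L/D)V²/2g = 107.1 m
Pipe 2: V = 0.02182 m/s, Re = 7210, ε/D = 1.29×10^-4, f = 0.03398, h_2 = f(L/D)V²/2g = 0.002768 m
Series → Q common, losses add: H = Σh = 107.2 m

H ≈ 107 m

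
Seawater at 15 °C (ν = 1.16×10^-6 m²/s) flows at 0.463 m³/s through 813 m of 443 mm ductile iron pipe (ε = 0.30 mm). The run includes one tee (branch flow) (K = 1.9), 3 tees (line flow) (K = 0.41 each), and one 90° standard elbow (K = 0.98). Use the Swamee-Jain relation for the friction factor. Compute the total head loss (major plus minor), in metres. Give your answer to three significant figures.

H_L ≈ 17.4 m

V = 4Q/(πD²) = 3.004 m/s; V²/2g = 0.4599 m
Re = 1.15×10^6, ε/D = 6.77×10^-4 → f = 0.01834 (Swamee-Jain)
Major: h_f = f(L/D)·V²/2g = 0.01834·1835·0.4599 = 15.48 m
Minor: ΣK = 4.11; h_m = ΣK·V²/2g = 1.890 m
Total H_L = 15.48 + 1.890 = 17.37 m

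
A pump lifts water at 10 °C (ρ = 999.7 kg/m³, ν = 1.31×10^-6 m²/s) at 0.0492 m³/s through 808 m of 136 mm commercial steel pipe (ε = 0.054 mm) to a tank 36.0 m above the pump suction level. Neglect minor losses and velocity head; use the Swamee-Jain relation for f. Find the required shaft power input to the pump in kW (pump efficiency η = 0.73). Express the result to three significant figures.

P_shaft ≈ 64.0 kW

V = 4Q/(πD²) = 3.387 m/s; Re = 3.52×10^5; ε/D = 3.97×10^-4; f = 0.01749
h_f = f(L/D)V²/2g = 60.77 m
Total head H = z + h_f = 36.0 + 60.77 = 96.77 m
P_hyd = ρgQH = 999.7·9.81·0.0492·96.77 = 46.69 kW
P_shaft = P_hyd/η = 46.69/0.73 = 63.96 kW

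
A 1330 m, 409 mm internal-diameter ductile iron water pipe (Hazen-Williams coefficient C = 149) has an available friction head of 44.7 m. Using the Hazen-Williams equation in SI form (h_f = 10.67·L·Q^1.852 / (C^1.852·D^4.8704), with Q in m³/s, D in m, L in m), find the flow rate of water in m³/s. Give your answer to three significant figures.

Q ≈ 0.633 m³/s

Rearranging: Q = [h_f·C^1.852·D^4.8704 / (10.67·L)]^(1/1.852)
Q = [44.7·149^1.852·0.409^4.8704 / (10.67·1330)]^0.540 = 0.6328 m³/s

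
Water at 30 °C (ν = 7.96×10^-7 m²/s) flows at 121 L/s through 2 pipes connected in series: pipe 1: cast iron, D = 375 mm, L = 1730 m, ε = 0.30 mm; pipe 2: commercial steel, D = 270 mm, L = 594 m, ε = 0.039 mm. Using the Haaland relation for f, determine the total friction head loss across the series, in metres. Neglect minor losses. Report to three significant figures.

Pipe 1: V = 1.096 m/s, Re = 5.16×10^5, ε/D = 8.00×10^-4, f = 0.01924, h_1 = f(L/D)V²/2g = 5.430 m
Pipe 2: V = 2.113 m/s, Re = 7.17×10^5, ε/D = 1.44×10^-4, f = 0.01428, h_2 = f(L/D)V²/2g = 7.150 m
Series → Q common, losses add: H = Σh = 12.58 m

H ≈ 12.6 m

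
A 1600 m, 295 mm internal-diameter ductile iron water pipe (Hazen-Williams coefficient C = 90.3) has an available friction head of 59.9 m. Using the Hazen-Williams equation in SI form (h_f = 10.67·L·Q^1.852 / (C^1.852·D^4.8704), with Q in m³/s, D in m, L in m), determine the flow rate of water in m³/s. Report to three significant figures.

Q ≈ 0.172 m³/s

Rearranging: Q = [h_f·C^1.852·D^4.8704 / (10.67·L)]^(1/1.852)
Q = [59.9·90.3^1.852·0.295^4.8704 / (10.67·1600)]^0.540 = 0.1721 m³/s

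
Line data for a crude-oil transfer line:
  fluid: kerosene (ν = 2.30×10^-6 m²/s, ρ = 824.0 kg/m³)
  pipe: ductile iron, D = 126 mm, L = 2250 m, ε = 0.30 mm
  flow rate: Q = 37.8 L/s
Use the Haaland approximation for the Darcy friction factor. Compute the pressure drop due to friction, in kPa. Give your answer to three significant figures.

V = 4Q/(πD²) = 4·0.0378/(π·0.126²) = 3.032 m/s
Re = VD/ν = 3.032·0.126/2.30×10^-6 = 1.66×10^5 → turbulent
ε/D = 0.30/126 = 0.00238
Haaland: f = 0.02543
h_f = f(L/D)V²/(2g) = 0.02543·(2250/0.126)·3.032²/(2·9.81) = 212.7 m
Δp = ρg·h_f = 824.0·9.81·212.7 = 1719 kPa

Δp ≈ 1720 kPa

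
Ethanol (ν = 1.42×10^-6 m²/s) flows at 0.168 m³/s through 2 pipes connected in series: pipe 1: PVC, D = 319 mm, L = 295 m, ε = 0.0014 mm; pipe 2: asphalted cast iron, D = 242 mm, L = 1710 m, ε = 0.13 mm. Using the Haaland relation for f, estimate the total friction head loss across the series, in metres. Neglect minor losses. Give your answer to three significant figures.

H ≈ 87.6 m

Pipe 1: V = 2.102 m/s, Re = 4.72×10^5, ε/D = 4.39×10^-6, f = 0.01324, h_1 = f(L/D)V²/2g = 2.758 m
Pipe 2: V = 3.652 m/s, Re = 6.22×10^5, ε/D = 5.37×10^-4, f = 0.01766, h_2 = f(L/D)V²/2g = 84.85 m
Series → Q common, losses add: H = Σh = 87.61 m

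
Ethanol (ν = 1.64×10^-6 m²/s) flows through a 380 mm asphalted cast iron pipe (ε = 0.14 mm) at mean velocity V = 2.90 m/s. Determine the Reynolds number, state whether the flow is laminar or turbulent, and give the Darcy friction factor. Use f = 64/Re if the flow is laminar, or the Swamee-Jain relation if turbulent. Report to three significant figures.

Re = VD/ν = 2.900·0.380/1.64×10^-6 = 6.72×10^5
Re > 4000 → turbulent; ε/D = 3.68×10^-4
Swamee-Jain: f = 0.01662

Re ≈ 6.72×10^5; turbulent; f ≈ 0.0166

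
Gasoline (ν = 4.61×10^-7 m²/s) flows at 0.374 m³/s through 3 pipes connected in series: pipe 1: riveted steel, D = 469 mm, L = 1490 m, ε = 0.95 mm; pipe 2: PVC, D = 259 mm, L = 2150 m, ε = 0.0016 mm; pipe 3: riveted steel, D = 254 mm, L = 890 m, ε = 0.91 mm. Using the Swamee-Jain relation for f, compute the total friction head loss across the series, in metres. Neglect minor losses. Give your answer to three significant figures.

H ≈ 492 m

Pipe 1: V = 2.165 m/s, Re = 2.20×10^6, ε/D = 0.00203, f = 0.02363, h_1 = f(L/D)V²/2g = 17.93 m
Pipe 2: V = 7.099 m/s, Re = 3.99×10^6, ε/D = 6.18×10^-6, f = 0.009674, h_2 = f(L/D)V²/2g = 206.3 m
Pipe 3: V = 7.381 m/s, Re = 4.07×10^6, ε/D = 0.00358, f = 0.02757, h_3 = f(L/D)V²/2g = 268.3 m
Series → Q common, losses add: H = Σh = 492.5 m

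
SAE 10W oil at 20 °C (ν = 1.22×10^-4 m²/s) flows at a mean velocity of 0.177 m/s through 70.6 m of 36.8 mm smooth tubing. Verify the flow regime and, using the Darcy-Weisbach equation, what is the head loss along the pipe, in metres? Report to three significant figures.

h_f ≈ 3.67 m

Re = VD/ν = 0.177·0.03680/1.22×10^-4 = 53.4 → laminar (Re < 2300)
f = 64/Re = 1.199
h_f = f(L/D)V²/(2g) = 1.199·(70.6/0.03680)·0.177²/(2·9.81) = 3.672 m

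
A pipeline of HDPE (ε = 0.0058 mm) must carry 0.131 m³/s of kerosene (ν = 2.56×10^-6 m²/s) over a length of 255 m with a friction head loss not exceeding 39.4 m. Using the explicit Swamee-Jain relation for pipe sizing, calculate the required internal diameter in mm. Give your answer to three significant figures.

Swamee-Jain (Type III): D = 0.66·[ε^1.25·(LQ²/(gh_f))^4.75 + ν·Q^9.4·(L/(gh_f))^5.2]^0.04
LQ²/(gh_f) = 0.01132; L/(gh_f) = 0.6597
Term 1 = ε^1.25·(…)^4.75 = 1.62×10^-16; Term 2 = ν·Q^9.4·(…)^5.2 = 1.48×10^-15
D = 0.66·(1.62×10^-16 + 1.48×10^-15)^0.04 = 0.1691 m = 169 mm
Check: V = 5.83 m/s, Re = 3.85×10^5, f = 0.01418, h_f = 37.0 m ≈ 39.4 m ✓

D ≈ 169 mm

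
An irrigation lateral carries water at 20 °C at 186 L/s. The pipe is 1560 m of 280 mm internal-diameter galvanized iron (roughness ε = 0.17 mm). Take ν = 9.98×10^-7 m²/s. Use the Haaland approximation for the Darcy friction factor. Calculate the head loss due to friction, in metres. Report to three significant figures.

V = 4Q/(πD²) = 4·0.186/(π·0.280²) = 3.021 m/s
Re = VD/ν = 3.021·0.280/9.98×10^-7 = 8.47×10^5 → turbulent
ε/D = 0.17/280 = 6.07×10^-4
Haaland: f = 0.01793
h_f = f(L/D)V²/(2g) = 0.01793·(1560/0.280)·3.021²/(2·9.81) = 46.47 m

h_f ≈ 46.5 m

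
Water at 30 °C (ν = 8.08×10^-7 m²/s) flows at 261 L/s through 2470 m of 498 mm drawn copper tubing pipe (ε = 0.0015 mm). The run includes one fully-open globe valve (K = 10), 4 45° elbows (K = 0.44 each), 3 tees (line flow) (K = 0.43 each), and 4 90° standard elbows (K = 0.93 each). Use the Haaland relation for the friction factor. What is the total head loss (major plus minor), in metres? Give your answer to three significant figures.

H_L ≈ 6.99 m

V = 4Q/(πD²) = 1.340 m/s; V²/2g = 0.09151 m
Re = 8.26×10^5, ε/D = 3.01×10^-6 → f = 0.01201 (Haaland)
Major: h_f = f(L/D)·V²/2g = 0.01201·4960·0.09151 = 5.452 m
Minor: ΣK = 16.8; h_m = ΣK·V²/2g = 1.535 m
Total H_L = 5.452 + 1.535 = 6.987 m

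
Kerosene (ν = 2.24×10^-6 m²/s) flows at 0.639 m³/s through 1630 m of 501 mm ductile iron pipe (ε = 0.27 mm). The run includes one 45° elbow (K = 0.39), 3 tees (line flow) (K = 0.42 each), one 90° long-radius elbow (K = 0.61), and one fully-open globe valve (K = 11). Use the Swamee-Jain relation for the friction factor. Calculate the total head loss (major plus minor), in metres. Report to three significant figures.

H_L ≈ 38.0 m

V = 4Q/(πD²) = 3.241 m/s; V²/2g = 0.5355 m
Re = 7.25×10^5, ε/D = 5.39×10^-4 → f = 0.01774 (Swamee-Jain)
Major: h_f = f(L/D)·V²/2g = 0.01774·3253·0.5355 = 30.91 m
Minor: ΣK = 13.3; h_m = ΣK·V²/2g = 7.101 m
Total H_L = 30.91 + 7.101 = 38.01 m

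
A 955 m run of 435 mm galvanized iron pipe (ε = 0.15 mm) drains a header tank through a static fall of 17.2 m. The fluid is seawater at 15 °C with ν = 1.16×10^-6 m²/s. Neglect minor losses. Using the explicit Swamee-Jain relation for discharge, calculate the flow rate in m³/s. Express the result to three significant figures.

Q ≈ 0.461 m³/s

Swamee-Jain (Type II): Q = -0.965·√(gD⁵h_f/L)·ln[ε/(3.7D) + √(3.17ν²L/(gD³h_f))]
√(gD⁵h_f/L) = √(9.81·0.435⁵·17.2/955) = 0.05246
ε/(3.7D) = 9.32×10^-5; √(3.17ν²L/(gD³h_f)) = 1.71×10^-5
Q = -0.965·0.05246·ln(1.103×10^-4) = 0.4613 m³/s
Check: V = 3.10 m/s, Re = 1.16×10^6, f = 0.01605, h_f = 17.3 m ≈ 17.2 m ✓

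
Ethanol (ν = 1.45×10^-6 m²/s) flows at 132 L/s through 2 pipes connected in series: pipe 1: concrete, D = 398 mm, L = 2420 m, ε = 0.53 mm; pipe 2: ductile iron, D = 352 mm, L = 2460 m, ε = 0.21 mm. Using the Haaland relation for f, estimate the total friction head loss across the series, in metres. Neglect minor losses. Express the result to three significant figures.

H ≈ 19.8 m

Pipe 1: V = 1.061 m/s, Re = 2.91×10^5, ε/D = 0.00133, f = 0.02184, h_1 = f(L/D)V²/2g = 7.620 m
Pipe 2: V = 1.356 m/s, Re = 3.29×10^5, ε/D = 5.97×10^-4, f = 0.01852, h_2 = f(L/D)V²/2g = 12.14 m
Series → Q common, losses add: H = Σh = 19.76 m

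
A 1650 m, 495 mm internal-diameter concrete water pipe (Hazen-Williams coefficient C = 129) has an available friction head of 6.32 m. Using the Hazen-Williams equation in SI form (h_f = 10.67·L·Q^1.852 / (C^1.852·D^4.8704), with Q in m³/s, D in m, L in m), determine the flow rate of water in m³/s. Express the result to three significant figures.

Rearranging: Q = [h_f·C^1.852·D^4.8704 / (10.67·L)]^(1/1.852)
Q = [6.32·129^1.852·0.495^4.8704 / (10.67·1650)]^0.540 = 0.2801 m³/s

Q ≈ 0.280 m³/s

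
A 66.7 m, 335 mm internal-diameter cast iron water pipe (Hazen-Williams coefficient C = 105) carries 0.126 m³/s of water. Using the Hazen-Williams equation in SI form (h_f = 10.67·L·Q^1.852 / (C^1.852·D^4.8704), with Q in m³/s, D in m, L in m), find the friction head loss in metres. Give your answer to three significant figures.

h_f ≈ 0.570 m

h_f = 10.67·66.7·0.126^1.852 / (105^1.852·0.335^4.8704) = 0.5704 m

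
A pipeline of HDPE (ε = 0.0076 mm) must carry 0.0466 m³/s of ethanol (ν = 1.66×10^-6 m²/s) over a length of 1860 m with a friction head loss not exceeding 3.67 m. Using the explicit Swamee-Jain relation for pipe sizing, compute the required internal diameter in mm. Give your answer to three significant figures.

D ≈ 278 mm

Swamee-Jain (Type III): D = 0.66·[ε^1.25·(LQ²/(gh_f))^4.75 + ν·Q^9.4·(L/(gh_f))^5.2]^0.04
LQ²/(gh_f) = 0.1122; L/(gh_f) = 51.66
Term 1 = ε^1.25·(…)^4.75 = 1.23×10^-11; Term 2 = ν·Q^9.4·(…)^5.2 = 4.09×10^-10
D = 0.66·(1.23×10^-11 + 4.09×10^-10)^0.04 = 0.2783 m = 278 mm
Check: V = 0.766 m/s, Re = 1.28×10^5, f = 0.01716, h_f = 3.43 m ≈ 3.67 m ✓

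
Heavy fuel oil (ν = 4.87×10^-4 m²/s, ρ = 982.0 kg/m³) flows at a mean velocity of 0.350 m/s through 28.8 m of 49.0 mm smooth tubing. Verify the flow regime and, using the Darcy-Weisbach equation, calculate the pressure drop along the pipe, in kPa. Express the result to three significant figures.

Re = VD/ν = 0.350·0.04900/4.87×10^-4 = 35.2 → laminar (Re < 2300)
f = 64/Re = 1.817
h_f = f(L/D)V²/(2g) = 1.817·(28.8/0.04900)·0.350²/(2·9.81) = 6.669 m
Δp = ρg·h_f = 982.0·9.81·6.669 = 64.25 kPa

Δp ≈ 64.2 kPa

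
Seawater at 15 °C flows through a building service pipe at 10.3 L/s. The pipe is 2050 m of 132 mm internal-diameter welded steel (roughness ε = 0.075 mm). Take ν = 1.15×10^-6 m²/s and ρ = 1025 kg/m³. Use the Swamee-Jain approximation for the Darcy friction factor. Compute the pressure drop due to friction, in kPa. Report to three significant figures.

Δp ≈ 95.1 kPa

V = 4Q/(πD²) = 4·0.0103/(π·0.132²) = 0.7527 m/s
Re = VD/ν = 0.7527·0.132/1.15×10^-6 = 8.64×10^4 → turbulent
ε/D = 0.075/132 = 5.68×10^-4
Swamee-Jain: f = 0.02109
h_f = f(L/D)V²/(2g) = 0.02109·(2050/0.132)·0.7527²/(2·9.81) = 9.457 m
Δp = ρg·h_f = 1025·9.81·9.457 = 95.09 kPa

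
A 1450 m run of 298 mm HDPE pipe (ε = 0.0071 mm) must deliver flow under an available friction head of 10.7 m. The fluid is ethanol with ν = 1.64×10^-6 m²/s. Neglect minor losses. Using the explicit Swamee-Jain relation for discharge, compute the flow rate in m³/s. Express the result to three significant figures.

Q ≈ 0.120 m³/s

Swamee-Jain (Type II): Q = -0.965·√(gD⁵h_f/L)·ln[ε/(3.7D) + √(3.17ν²L/(gD³h_f))]
√(gD⁵h_f/L) = √(9.81·0.298⁵·10.7/1450) = 0.01304
ε/(3.7D) = 6.44×10^-6; √(3.17ν²L/(gD³h_f)) = 6.67×10^-5
Q = -0.965·0.01304·ln(7.315×10^-5) = 0.1199 m³/s
Check: V = 1.72 m/s, Re = 3.12×10^5, f = 0.01455, h_f = 10.7 m ≈ 10.7 m ✓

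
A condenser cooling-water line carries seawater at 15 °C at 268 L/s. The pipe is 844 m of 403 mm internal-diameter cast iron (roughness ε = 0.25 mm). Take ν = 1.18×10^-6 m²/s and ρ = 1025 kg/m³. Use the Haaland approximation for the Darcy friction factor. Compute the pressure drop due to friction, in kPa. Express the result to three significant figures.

V = 4Q/(πD²) = 4·0.268/(π·0.403²) = 2.101 m/s
Re = VD/ν = 2.101·0.403/1.18×10^-6 = 7.18×10^5 → turbulent
ε/D = 0.25/403 = 6.20×10^-4
Haaland: f = 0.01809
h_f = f(L/D)V²/(2g) = 0.01809·(844/0.403)·2.101²/(2·9.81) = 8.524 m
Δp = ρg·h_f = 1025·9.81·8.524 = 85.72 kPa

Δp ≈ 85.7 kPa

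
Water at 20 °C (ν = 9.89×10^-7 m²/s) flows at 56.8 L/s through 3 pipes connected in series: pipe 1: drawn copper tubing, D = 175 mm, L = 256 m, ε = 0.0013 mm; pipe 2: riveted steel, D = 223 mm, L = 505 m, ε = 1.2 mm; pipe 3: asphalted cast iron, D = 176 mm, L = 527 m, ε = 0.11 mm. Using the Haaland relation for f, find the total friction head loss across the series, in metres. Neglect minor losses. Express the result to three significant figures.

H ≈ 28.7 m

Pipe 1: V = 2.361 m/s, Re = 4.18×10^5, ε/D = 7.43×10^-6, f = 0.01357, h_1 = f(L/D)V²/2g = 5.640 m
Pipe 2: V = 1.454 m/s, Re = 3.28×10^5, ε/D = 0.00538, f = 0.03137, h_2 = f(L/D)V²/2g = 7.657 m
Pipe 3: V = 2.335 m/s, Re = 4.15×10^5, ε/D = 6.25×10^-4, f = 0.01846, h_3 = f(L/D)V²/2g = 15.36 m
Series → Q common, losses add: H = Σh = 28.66 m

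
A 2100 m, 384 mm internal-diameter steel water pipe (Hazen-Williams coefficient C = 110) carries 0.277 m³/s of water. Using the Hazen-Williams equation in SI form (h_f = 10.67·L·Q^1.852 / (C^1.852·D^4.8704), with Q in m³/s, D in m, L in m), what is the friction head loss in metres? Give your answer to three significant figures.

h_f = 10.67·2100·0.277^1.852 / (110^1.852·0.384^4.8704) = 36.45 m

h_f ≈ 36.4 m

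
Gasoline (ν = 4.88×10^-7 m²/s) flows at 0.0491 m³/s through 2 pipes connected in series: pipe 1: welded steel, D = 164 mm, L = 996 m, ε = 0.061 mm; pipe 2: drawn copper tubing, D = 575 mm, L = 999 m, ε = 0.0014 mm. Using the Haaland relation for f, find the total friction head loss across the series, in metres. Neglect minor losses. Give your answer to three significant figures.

Pipe 1: V = 2.324 m/s, Re = 7.81×10^5, ε/D = 3.72×10^-4, f = 0.01636, h_1 = f(L/D)V²/2g = 27.36 m
Pipe 2: V = 0.1891 m/s, Re = 2.23×10^5, ε/D = 2.43×10^-6, f = 0.01519, h_2 = f(L/D)V²/2g = 0.04810 m
Series → Q common, losses add: H = Σh = 27.41 m

H ≈ 27.4 m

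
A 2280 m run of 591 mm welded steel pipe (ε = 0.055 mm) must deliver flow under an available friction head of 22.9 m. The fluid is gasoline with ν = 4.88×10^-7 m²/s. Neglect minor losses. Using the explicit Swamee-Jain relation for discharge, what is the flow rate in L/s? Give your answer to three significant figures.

Swamee-Jain (Type II): Q = -0.965·√(gD⁵h_f/L)·ln[ε/(3.7D) + √(3.17ν²L/(gD³h_f))]
√(gD⁵h_f/L) = √(9.81·0.591⁵·22.9/2280) = 0.08429
ε/(3.7D) = 2.52×10^-5; √(3.17ν²L/(gD³h_f)) = 6.09×10^-6
Q = -0.965·0.08429·ln(3.124×10^-5) = 0.8437 m³/s
Check: V = 3.08 m/s, Re = 3.72×10^6, f = 0.01239, h_f = 23.0 m ≈ 22.9 m ✓

Q ≈ 844 L/s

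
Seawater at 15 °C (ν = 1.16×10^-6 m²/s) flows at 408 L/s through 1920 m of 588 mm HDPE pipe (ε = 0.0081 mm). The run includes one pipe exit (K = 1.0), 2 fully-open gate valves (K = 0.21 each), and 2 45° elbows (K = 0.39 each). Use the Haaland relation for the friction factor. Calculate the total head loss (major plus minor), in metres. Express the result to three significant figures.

H_L ≈ 4.89 m

V = 4Q/(πD²) = 1.503 m/s; V²/2g = 0.1151 m
Re = 7.62×10^5, ε/D = 1.38×10^-5 → f = 0.01235 (Haaland)
Major: h_f = f(L/D)·V²/2g = 0.01235·3265·0.1151 = 4.639 m
Minor: ΣK = 2.20; h_m = ΣK·V²/2g = 0.2531 m
Total H_L = 4.639 + 0.2531 = 4.892 m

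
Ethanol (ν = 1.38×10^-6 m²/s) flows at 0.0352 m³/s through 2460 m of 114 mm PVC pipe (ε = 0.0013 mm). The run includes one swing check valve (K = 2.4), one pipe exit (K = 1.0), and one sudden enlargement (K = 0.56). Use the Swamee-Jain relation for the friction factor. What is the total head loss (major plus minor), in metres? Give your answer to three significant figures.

H_L ≈ 194 m

V = 4Q/(πD²) = 3.449 m/s; V²/2g = 0.6062 m
Re = 2.85×10^5, ε/D = 1.14×10^-5 → f = 0.01464 (Swamee-Jain)
Major: h_f = f(L/D)·V²/2g = 0.01464·21579·0.6062 = 191.6 m
Minor: ΣK = 3.96; h_m = ΣK·V²/2g = 2.400 m
Total H_L = 191.6 + 2.400 = 194.0 m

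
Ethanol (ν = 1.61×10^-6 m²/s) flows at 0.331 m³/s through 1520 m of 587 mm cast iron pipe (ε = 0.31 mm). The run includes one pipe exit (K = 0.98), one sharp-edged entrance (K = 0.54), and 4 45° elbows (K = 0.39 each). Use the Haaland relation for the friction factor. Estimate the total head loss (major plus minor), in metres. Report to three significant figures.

H_L ≈ 3.76 m

V = 4Q/(πD²) = 1.223 m/s; V²/2g = 0.07625 m
Re = 4.46×10^5, ε/D = 5.28×10^-4 → f = 0.01784 (Haaland)
Major: h_f = f(L/D)·V²/2g = 0.01784·2589·0.07625 = 3.523 m
Minor: ΣK = 3.08; h_m = ΣK·V²/2g = 0.2348 m
Total H_L = 3.523 + 0.2348 = 3.758 m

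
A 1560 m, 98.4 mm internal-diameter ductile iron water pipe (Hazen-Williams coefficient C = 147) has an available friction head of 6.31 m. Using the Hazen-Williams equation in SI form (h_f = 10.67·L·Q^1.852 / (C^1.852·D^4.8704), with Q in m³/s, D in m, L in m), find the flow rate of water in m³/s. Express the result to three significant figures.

Rearranging: Q = [h_f·C^1.852·D^4.8704 / (10.67·L)]^(1/1.852)
Q = [6.31·147^1.852·0.0984^4.8704 / (10.67·1560)]^0.540 = 0.004696 m³/s

Q ≈ 0.00470 m³/s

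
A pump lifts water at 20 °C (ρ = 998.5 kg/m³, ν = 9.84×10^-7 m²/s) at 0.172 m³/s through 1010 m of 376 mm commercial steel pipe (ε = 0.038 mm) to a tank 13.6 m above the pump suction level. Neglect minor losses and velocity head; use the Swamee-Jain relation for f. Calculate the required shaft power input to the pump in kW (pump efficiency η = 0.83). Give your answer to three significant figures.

V = 4Q/(πD²) = 1.549 m/s; Re = 5.92×10^5; ε/D = 1.01×10^-4; f = 0.01421
h_f = f(L/D)V²/2g = 4.669 m
Total head H = z + h_f = 13.6 + 4.669 = 18.27 m
P_hyd = ρgQH = 998.5·9.81·0.172·18.27 = 30.78 kW
P_shaft = P_hyd/η = 30.78/0.83 = 37.08 kW

P_shaft ≈ 37.1 kW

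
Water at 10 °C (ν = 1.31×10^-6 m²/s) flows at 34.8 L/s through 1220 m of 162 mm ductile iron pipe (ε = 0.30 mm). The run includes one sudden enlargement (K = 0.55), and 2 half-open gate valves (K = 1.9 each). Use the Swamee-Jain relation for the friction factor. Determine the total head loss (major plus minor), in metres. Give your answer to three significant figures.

H_L ≈ 26.9 m

V = 4Q/(πD²) = 1.688 m/s; V²/2g = 0.1453 m
Re = 2.09×10^5, ε/D = 0.00185 → f = 0.02402 (Swamee-Jain)
Major: h_f = f(L/D)·V²/2g = 0.02402·7531·0.1453 = 26.28 m
Minor: ΣK = 4.35; h_m = ΣK·V²/2g = 0.6320 m
Total H_L = 26.28 + 0.6320 = 26.91 m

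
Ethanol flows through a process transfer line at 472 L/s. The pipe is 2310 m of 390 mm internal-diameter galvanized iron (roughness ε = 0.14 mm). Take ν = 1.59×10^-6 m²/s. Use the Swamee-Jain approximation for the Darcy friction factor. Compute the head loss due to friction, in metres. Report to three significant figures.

V = 4Q/(πD²) = 4·0.472/(π·0.390²) = 3.951 m/s
Re = VD/ν = 3.951·0.390/1.59×10^-6 = 9.69×10^5 → turbulent
ε/D = 0.14/390 = 3.59×10^-4
Swamee-Jain: f = 0.01628
h_f = f(L/D)V²/(2g) = 0.01628·(2310/0.390)·3.951²/(2·9.81) = 76.72 m

h_f ≈ 76.7 m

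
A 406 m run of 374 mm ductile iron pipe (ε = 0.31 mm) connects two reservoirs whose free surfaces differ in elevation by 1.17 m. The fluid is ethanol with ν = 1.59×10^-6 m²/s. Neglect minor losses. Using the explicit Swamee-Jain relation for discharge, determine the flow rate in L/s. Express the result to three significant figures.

Swamee-Jain (Type II): Q = -0.965·√(gD⁵h_f/L)·ln[ε/(3.7D) + √(3.17ν²L/(gD³h_f))]
√(gD⁵h_f/L) = √(9.81·0.374⁵·1.17/406) = 0.01438
ε/(3.7D) = 2.24×10^-4; √(3.17ν²L/(gD³h_f)) = 7.36×10^-5
Q = -0.965·0.01438·ln(2.976×10^-4) = 0.1127 m³/s
Check: V = 1.03 m/s, Re = 2.41×10^5, f = 0.02025, h_f = 1.18 m ≈ 1.17 m ✓

Q ≈ 113 L/s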